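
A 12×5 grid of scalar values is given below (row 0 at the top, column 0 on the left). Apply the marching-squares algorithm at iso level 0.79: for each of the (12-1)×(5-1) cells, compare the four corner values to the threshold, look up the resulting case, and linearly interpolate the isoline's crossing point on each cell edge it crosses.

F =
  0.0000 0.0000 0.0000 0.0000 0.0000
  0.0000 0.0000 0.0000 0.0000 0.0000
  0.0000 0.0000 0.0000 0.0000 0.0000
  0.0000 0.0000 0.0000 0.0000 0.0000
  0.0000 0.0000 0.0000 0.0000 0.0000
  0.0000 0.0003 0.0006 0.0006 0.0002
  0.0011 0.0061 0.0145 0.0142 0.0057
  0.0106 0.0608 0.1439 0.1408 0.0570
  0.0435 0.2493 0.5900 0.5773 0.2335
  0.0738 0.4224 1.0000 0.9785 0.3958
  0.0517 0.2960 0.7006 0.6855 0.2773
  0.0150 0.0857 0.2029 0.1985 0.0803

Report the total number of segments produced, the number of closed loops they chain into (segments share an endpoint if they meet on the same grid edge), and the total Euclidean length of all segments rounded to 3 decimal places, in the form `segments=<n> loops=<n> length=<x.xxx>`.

segments=6 loops=1 length=4.711

cell (8,1): code 0100 → (8.488,2.000)–(9.000,1.636)
cell (8,2): code 1100 → (8.530,3.000)–(8.488,2.000)
cell (8,3): code 1000 → (9.000,3.323)–(8.530,3.000)
cell (9,1): code 0010 → (9.000,1.636)–(9.701,2.000)
cell (9,2): code 0011 → (9.701,2.000)–(9.643,3.000)
cell (9,3): code 0001 → (9.643,3.000)–(9.000,3.323)
total: 6 segments, chained into 1 closed loop(s), length Σ = 4.711264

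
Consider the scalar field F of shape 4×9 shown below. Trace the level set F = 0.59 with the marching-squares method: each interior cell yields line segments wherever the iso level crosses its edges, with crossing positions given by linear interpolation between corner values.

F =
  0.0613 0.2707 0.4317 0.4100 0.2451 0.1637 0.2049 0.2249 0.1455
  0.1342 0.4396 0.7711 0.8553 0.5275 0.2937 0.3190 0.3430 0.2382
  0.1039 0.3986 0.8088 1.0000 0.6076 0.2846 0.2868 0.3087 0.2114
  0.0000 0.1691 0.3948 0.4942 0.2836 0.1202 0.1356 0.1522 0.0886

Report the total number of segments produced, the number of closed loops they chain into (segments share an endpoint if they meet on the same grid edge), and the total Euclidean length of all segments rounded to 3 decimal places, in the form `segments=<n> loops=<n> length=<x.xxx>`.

cell (0,1): code 0100 → (0.466,2.000)–(1.000,1.454)
cell (0,2): code 1100 → (0.404,3.000)–(0.466,2.000)
cell (0,3): code 1000 → (1.000,3.809)–(0.404,3.000)
cell (1,1): code 0110 → (1.000,1.454)–(2.000,1.467)
cell (1,3): code 1101 → (1.780,4.000)–(1.000,3.809)
cell (1,4): code 1000 → (2.000,4.054)–(1.780,4.000)
cell (2,1): code 0010 → (2.000,1.467)–(2.529,2.000)
cell (2,2): code 0011 → (2.529,2.000)–(2.811,3.000)
cell (2,3): code 0011 → (2.811,3.000)–(2.054,4.000)
cell (2,4): code 0001 → (2.054,4.000)–(2.000,4.054)
total: 10 segments, chained into 1 closed loop(s), length Σ = 7.920884

segments=10 loops=1 length=7.921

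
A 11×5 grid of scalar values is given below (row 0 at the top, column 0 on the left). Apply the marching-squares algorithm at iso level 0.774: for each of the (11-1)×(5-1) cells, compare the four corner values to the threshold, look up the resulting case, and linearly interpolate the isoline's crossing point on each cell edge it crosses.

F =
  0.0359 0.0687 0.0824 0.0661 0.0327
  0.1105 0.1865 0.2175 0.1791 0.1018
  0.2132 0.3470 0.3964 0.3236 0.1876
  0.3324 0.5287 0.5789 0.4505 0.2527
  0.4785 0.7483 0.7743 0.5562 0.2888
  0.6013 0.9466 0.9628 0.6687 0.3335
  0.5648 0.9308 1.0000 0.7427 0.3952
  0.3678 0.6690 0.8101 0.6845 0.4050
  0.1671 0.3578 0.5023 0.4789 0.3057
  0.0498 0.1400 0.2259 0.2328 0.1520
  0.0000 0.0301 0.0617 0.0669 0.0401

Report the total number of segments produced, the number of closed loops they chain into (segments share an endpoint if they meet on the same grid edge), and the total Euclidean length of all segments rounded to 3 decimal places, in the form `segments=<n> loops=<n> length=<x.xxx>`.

cell (3,1): code 0100 → (3.998,2.000)–(4.000,1.988)
cell (3,2): code 1000 → (4.000,2.001)–(3.998,2.000)
cell (4,0): code 0100 → (4.130,1.000)–(5.000,0.500)
cell (4,1): code 1110 → (4.000,1.988)–(4.130,1.000)
cell (4,2): code 1001 → (5.000,2.642)–(4.000,2.001)
cell (5,0): code 0110 → (5.000,0.500)–(6.000,0.572)
cell (5,2): code 1001 → (6.000,2.878)–(5.000,2.642)
cell (6,0): code 0010 → (6.000,0.572)–(6.599,1.000)
cell (6,1): code 0111 → (6.599,1.000)–(7.000,1.744)
cell (6,2): code 1001 → (7.000,2.287)–(6.000,2.878)
cell (7,1): code 0010 → (7.000,1.744)–(7.117,2.000)
cell (7,2): code 0001 → (7.117,2.000)–(7.000,2.287)
total: 12 segments, chained into 1 closed loop(s), length Σ = 8.567192

segments=12 loops=1 length=8.567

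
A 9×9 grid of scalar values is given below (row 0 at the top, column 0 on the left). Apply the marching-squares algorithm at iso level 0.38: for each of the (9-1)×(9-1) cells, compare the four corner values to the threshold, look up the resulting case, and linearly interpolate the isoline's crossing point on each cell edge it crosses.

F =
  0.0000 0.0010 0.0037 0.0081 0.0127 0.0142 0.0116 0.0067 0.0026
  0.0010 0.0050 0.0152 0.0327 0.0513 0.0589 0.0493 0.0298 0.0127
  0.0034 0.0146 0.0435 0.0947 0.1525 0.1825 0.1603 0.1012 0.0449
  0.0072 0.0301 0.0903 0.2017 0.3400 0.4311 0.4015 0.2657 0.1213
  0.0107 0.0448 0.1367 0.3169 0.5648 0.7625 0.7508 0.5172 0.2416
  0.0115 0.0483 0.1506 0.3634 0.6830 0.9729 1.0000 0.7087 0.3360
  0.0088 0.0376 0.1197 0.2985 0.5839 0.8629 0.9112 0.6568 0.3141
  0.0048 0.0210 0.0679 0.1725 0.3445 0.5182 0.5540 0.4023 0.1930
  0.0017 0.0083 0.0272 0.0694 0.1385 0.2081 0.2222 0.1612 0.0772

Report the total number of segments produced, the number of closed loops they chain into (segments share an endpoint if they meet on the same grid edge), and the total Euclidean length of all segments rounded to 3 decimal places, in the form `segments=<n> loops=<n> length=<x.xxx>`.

segments=18 loops=1 length=14.917

cell (2,4): code 0100 → (2.794,5.000)–(3.000,4.439)
cell (2,5): code 1100 → (2.911,6.000)–(2.794,5.000)
cell (2,6): code 1000 → (3.000,6.158)–(2.911,6.000)
cell (3,3): code 0100 → (3.178,4.000)–(4.000,3.255)
cell (3,4): code 1110 → (3.000,4.439)–(3.178,4.000)
cell (3,6): code 1101 → (3.454,7.000)–(3.000,6.158)
cell (3,7): code 1000 → (4.000,7.498)–(3.454,7.000)
cell (4,3): code 0110 → (4.000,3.255)–(5.000,3.052)
cell (4,7): code 1001 → (5.000,7.882)–(4.000,7.498)
cell (5,3): code 0110 → (5.000,3.052)–(6.000,3.286)
cell (5,7): code 1001 → (6.000,7.808)–(5.000,7.882)
cell (6,3): code 0010 → (6.000,3.286)–(6.852,4.000)
cell (6,4): code 0111 → (6.852,4.000)–(7.000,4.204)
cell (6,7): code 1001 → (7.000,7.107)–(6.000,7.808)
cell (7,4): code 0010 → (7.000,4.204)–(7.446,5.000)
cell (7,5): code 0011 → (7.446,5.000)–(7.524,6.000)
cell (7,6): code 0011 → (7.524,6.000)–(7.092,7.000)
cell (7,7): code 0001 → (7.092,7.000)–(7.000,7.107)
total: 18 segments, chained into 1 closed loop(s), length Σ = 14.916560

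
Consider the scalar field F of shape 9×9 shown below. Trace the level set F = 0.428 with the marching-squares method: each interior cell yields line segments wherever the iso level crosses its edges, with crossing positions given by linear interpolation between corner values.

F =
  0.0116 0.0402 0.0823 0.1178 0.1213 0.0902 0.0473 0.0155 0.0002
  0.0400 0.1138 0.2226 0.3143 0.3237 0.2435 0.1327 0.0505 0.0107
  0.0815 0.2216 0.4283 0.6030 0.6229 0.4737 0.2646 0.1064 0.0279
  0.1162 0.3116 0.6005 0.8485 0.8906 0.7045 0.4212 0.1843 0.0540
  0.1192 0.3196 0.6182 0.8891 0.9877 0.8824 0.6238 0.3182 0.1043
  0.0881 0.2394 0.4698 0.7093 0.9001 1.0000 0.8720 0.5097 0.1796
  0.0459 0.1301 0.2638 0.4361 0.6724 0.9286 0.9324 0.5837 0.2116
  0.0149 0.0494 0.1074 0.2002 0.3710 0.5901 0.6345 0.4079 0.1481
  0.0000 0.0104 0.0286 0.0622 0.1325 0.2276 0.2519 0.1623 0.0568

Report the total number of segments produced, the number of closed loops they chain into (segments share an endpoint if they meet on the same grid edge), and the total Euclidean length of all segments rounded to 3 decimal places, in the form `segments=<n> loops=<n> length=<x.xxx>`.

cell (1,1): code 0100 → (1.999,2.000)–(2.000,1.999)
cell (1,2): code 1100 → (1.394,3.000)–(1.999,2.000)
cell (1,3): code 1100 → (1.349,4.000)–(1.394,3.000)
cell (1,4): code 1100 → (1.801,5.000)–(1.349,4.000)
cell (1,5): code 1000 → (2.000,5.219)–(1.801,5.000)
cell (2,1): code 0110 → (2.000,1.999)–(3.000,1.403)
cell (2,5): code 1001 → (3.000,5.976)–(2.000,5.219)
cell (3,1): code 0110 → (3.000,1.403)–(4.000,1.363)
cell (3,5): code 1101 → (3.034,6.000)–(3.000,5.976)
cell (3,6): code 1000 → (4.000,6.641)–(3.034,6.000)
cell (4,1): code 0110 → (4.000,1.363)–(5.000,1.819)
cell (4,6): code 1101 → (4.573,7.000)–(4.000,6.641)
cell (4,7): code 1000 → (5.000,7.248)–(4.573,7.000)
cell (5,1): code 0010 → (5.000,1.819)–(5.203,2.000)
cell (5,2): code 0111 → (5.203,2.000)–(6.000,2.953)
cell (5,7): code 1001 → (6.000,7.418)–(5.000,7.248)
cell (6,2): code 0010 → (6.000,2.953)–(6.034,3.000)
cell (6,3): code 0011 → (6.034,3.000)–(6.811,4.000)
cell (6,4): code 0111 → (6.811,4.000)–(7.000,4.260)
cell (6,6): code 1011 → (7.000,6.911)–(6.886,7.000)
cell (6,7): code 0001 → (6.886,7.000)–(6.000,7.418)
cell (7,4): code 0010 → (7.000,4.260)–(7.447,5.000)
cell (7,5): code 0011 → (7.447,5.000)–(7.540,6.000)
cell (7,6): code 0001 → (7.540,6.000)–(7.000,6.911)
total: 24 segments, chained into 1 closed loop(s), length Σ = 18.680667

segments=24 loops=1 length=18.681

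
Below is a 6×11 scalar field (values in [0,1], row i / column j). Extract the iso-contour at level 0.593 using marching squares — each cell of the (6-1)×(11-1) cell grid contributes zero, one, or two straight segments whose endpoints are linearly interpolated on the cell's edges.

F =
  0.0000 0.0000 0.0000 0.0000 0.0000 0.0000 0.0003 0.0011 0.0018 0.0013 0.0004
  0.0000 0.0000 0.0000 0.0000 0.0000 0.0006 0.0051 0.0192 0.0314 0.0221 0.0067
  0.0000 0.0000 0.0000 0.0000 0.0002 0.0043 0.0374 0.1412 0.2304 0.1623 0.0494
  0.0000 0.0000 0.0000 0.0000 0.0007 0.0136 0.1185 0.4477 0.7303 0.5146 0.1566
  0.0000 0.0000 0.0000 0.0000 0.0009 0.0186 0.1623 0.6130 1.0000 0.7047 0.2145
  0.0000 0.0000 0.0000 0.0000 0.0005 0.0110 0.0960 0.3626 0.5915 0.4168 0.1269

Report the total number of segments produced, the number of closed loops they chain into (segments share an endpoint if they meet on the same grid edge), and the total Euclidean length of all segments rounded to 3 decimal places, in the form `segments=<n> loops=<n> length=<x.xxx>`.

cell (2,7): code 0100 → (2.725,8.000)–(3.000,7.514)
cell (2,8): code 1000 → (3.000,8.637)–(2.725,8.000)
cell (3,6): code 0100 → (3.879,7.000)–(4.000,6.956)
cell (3,7): code 1110 → (3.000,7.514)–(3.879,7.000)
cell (3,8): code 1101 → (3.412,9.000)–(3.000,8.637)
cell (3,9): code 1000 → (4.000,9.228)–(3.412,9.000)
cell (4,6): code 0010 → (4.000,6.956)–(4.080,7.000)
cell (4,7): code 0011 → (4.080,7.000)–(4.996,8.000)
cell (4,8): code 0011 → (4.996,8.000)–(4.388,9.000)
cell (4,9): code 0001 → (4.388,9.000)–(4.000,9.228)
total: 10 segments, chained into 1 closed loop(s), length Σ = 6.646770

segments=10 loops=1 length=6.647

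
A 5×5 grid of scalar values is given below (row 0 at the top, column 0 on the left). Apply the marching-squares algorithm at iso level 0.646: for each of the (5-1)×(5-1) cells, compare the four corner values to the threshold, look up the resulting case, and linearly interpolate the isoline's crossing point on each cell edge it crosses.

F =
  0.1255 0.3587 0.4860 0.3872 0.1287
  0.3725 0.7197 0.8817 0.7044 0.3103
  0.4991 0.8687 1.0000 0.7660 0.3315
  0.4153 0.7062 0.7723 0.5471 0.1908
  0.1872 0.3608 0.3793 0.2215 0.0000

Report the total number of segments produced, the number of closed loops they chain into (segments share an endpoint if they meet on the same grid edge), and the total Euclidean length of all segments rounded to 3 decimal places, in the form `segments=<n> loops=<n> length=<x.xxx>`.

cell (0,0): code 0100 → (0.796,1.000)–(1.000,0.788)
cell (0,1): code 1100 → (0.404,2.000)–(0.796,1.000)
cell (0,2): code 1100 → (0.816,3.000)–(0.404,2.000)
cell (0,3): code 1000 → (1.000,3.148)–(0.816,3.000)
cell (1,0): code 0110 → (1.000,0.788)–(2.000,0.397)
cell (1,3): code 1001 → (2.000,3.276)–(1.000,3.148)
cell (2,0): code 0110 → (2.000,0.397)–(3.000,0.793)
cell (2,2): code 1011 → (3.000,2.561)–(2.548,3.000)
cell (2,3): code 0001 → (2.548,3.000)–(2.000,3.276)
cell (3,0): code 0010 → (3.000,0.793)–(3.174,1.000)
cell (3,1): code 0011 → (3.174,1.000)–(3.321,2.000)
cell (3,2): code 0001 → (3.321,2.000)–(3.000,2.561)
total: 12 segments, chained into 1 closed loop(s), length Σ = 9.014768

segments=12 loops=1 length=9.015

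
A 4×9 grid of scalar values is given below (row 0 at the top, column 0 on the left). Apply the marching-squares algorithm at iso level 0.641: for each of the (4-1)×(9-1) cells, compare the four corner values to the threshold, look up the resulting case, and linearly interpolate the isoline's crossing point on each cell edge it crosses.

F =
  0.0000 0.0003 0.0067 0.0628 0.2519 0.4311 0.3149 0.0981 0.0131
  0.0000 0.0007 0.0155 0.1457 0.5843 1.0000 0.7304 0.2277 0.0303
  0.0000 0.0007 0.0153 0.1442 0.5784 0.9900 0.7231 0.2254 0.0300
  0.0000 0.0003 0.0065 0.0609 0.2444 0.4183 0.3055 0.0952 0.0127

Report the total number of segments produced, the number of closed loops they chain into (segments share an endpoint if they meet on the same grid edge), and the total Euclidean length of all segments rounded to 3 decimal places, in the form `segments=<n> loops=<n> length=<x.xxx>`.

cell (0,4): code 0100 → (0.369,5.000)–(1.000,4.136)
cell (0,5): code 1100 → (0.785,6.000)–(0.369,5.000)
cell (0,6): code 1000 → (1.000,6.178)–(0.785,6.000)
cell (1,4): code 0110 → (1.000,4.136)–(2.000,4.152)
cell (1,6): code 1001 → (2.000,6.165)–(1.000,6.178)
cell (2,4): code 0010 → (2.000,4.152)–(2.610,5.000)
cell (2,5): code 0011 → (2.610,5.000)–(2.197,6.000)
cell (2,6): code 0001 → (2.197,6.000)–(2.000,6.165)
total: 8 segments, chained into 1 closed loop(s), length Σ = 6.815671

segments=8 loops=1 length=6.816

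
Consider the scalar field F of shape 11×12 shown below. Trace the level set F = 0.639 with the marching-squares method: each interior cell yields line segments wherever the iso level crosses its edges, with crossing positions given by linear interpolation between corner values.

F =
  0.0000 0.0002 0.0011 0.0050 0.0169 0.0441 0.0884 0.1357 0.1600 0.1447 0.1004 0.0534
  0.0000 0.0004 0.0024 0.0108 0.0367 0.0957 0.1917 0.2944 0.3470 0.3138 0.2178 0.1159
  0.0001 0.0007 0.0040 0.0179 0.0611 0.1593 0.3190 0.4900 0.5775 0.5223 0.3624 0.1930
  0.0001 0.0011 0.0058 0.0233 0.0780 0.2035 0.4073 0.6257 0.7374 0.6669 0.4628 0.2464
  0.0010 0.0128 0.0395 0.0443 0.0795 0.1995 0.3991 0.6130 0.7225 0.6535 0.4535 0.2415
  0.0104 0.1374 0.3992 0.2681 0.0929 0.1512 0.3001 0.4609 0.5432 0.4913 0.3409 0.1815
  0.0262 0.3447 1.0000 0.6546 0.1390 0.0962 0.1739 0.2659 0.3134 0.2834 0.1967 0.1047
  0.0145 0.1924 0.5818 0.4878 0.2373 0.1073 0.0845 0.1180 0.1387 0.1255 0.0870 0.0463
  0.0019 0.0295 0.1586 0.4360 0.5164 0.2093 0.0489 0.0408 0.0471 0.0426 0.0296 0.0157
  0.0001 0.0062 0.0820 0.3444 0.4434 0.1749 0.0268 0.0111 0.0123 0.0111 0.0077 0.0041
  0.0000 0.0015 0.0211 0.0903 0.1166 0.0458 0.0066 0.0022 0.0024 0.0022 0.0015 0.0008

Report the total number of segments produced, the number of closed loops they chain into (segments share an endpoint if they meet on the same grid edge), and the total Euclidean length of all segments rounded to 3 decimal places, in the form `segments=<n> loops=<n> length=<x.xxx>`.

cell (2,7): code 0100 → (2.385,8.000)–(3.000,7.119)
cell (2,8): code 1100 → (2.807,9.000)–(2.385,8.000)
cell (2,9): code 1000 → (3.000,9.137)–(2.807,9.000)
cell (3,7): code 0110 → (3.000,7.119)–(4.000,7.237)
cell (3,9): code 1001 → (4.000,9.072)–(3.000,9.137)
cell (4,7): code 0010 → (4.000,7.237)–(4.466,8.000)
cell (4,8): code 0011 → (4.466,8.000)–(4.089,9.000)
cell (4,9): code 0001 → (4.089,9.000)–(4.000,9.072)
cell (5,1): code 0100 → (5.399,2.000)–(6.000,1.449)
cell (5,2): code 1100 → (5.960,3.000)–(5.399,2.000)
cell (5,3): code 1000 → (6.000,3.030)–(5.960,3.000)
cell (6,1): code 0010 → (6.000,1.449)–(6.863,2.000)
cell (6,2): code 0011 → (6.863,2.000)–(6.094,3.000)
cell (6,3): code 0001 → (6.094,3.000)–(6.000,3.030)
total: 14 segments, chained into 2 closed loop(s), length Σ = 10.878970

segments=14 loops=2 length=10.879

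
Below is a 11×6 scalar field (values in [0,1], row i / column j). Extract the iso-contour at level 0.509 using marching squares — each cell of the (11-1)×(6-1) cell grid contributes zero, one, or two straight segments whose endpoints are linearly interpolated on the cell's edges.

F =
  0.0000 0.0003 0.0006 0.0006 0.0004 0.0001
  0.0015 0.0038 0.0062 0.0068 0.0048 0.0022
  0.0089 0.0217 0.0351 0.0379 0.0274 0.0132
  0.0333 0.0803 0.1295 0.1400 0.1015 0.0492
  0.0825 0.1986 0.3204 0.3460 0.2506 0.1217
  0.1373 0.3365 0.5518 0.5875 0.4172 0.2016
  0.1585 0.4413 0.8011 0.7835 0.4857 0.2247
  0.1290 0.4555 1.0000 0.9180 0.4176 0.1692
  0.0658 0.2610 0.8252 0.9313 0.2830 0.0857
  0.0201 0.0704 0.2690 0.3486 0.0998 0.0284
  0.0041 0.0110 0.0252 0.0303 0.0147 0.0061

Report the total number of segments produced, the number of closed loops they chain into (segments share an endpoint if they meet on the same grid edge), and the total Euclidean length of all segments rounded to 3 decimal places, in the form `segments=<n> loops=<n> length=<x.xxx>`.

cell (4,1): code 0100 → (4.815,2.000)–(5.000,1.801)
cell (4,2): code 1100 → (4.675,3.000)–(4.815,2.000)
cell (4,3): code 1000 → (5.000,3.461)–(4.675,3.000)
cell (5,1): code 0110 → (5.000,1.801)–(6.000,1.188)
cell (5,3): code 1001 → (6.000,3.922)–(5.000,3.461)
cell (6,1): code 0110 → (6.000,1.188)–(7.000,1.098)
cell (6,3): code 1001 → (7.000,3.817)–(6.000,3.922)
cell (7,1): code 0110 → (7.000,1.098)–(8.000,1.440)
cell (7,3): code 1001 → (8.000,3.651)–(7.000,3.817)
cell (8,1): code 0010 → (8.000,1.440)–(8.569,2.000)
cell (8,2): code 0011 → (8.569,2.000)–(8.725,3.000)
cell (8,3): code 0001 → (8.725,3.000)–(8.000,3.651)
total: 12 segments, chained into 1 closed loop(s), length Σ = 10.984019

segments=12 loops=1 length=10.984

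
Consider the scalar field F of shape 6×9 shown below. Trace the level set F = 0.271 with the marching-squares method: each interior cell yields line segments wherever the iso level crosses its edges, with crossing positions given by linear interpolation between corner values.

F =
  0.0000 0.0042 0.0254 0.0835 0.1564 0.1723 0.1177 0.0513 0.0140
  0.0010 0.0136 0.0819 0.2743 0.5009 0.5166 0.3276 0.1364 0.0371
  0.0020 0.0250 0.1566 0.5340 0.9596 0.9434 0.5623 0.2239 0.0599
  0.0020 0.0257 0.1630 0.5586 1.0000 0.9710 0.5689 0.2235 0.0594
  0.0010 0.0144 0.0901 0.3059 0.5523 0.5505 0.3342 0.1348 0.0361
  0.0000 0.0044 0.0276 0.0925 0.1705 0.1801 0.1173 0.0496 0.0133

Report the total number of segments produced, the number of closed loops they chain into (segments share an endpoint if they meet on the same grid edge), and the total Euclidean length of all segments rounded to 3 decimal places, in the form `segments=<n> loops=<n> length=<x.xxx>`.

cell (0,2): code 0100 → (0.983,3.000)–(1.000,2.983)
cell (0,3): code 1100 → (0.333,4.000)–(0.983,3.000)
cell (0,4): code 1100 → (0.287,5.000)–(0.333,4.000)
cell (0,5): code 1100 → (0.730,6.000)–(0.287,5.000)
cell (0,6): code 1000 → (1.000,6.296)–(0.730,6.000)
cell (1,2): code 0110 → (1.000,2.983)–(2.000,2.303)
cell (1,6): code 1001 → (2.000,6.861)–(1.000,6.296)
cell (2,2): code 0110 → (2.000,2.303)–(3.000,2.273)
cell (2,6): code 1001 → (3.000,6.862)–(2.000,6.861)
cell (3,2): code 0110 → (3.000,2.273)–(4.000,2.838)
cell (3,6): code 1001 → (4.000,6.317)–(3.000,6.862)
cell (4,2): code 0010 → (4.000,2.838)–(4.164,3.000)
cell (4,3): code 0011 → (4.164,3.000)–(4.737,4.000)
cell (4,4): code 0011 → (4.737,4.000)–(4.755,5.000)
cell (4,5): code 0011 → (4.755,5.000)–(4.291,6.000)
cell (4,6): code 0001 → (4.291,6.000)–(4.000,6.317)
total: 16 segments, chained into 1 closed loop(s), length Σ = 14.273876

segments=16 loops=1 length=14.274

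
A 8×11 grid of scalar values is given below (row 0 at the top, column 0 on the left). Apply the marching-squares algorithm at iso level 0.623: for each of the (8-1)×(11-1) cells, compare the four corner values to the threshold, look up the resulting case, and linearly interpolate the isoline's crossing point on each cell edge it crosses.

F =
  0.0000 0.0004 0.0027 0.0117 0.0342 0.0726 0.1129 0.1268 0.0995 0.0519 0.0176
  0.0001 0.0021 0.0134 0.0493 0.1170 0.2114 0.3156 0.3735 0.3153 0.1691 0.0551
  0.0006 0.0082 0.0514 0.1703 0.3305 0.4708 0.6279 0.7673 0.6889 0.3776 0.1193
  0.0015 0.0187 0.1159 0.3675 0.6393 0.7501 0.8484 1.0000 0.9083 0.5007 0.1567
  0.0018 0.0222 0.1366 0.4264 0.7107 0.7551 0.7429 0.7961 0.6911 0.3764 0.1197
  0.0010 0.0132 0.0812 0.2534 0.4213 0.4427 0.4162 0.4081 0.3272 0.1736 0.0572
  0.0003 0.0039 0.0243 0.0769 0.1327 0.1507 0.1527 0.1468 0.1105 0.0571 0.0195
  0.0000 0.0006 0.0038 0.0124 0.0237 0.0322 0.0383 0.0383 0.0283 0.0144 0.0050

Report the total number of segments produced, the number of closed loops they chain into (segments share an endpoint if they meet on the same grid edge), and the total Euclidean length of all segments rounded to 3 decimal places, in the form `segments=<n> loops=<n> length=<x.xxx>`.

cell (1,5): code 0100 → (1.984,6.000)–(2.000,5.969)
cell (1,6): code 1100 → (1.634,7.000)–(1.984,6.000)
cell (1,7): code 1100 → (1.824,8.000)–(1.634,7.000)
cell (1,8): code 1000 → (2.000,8.212)–(1.824,8.000)
cell (2,3): code 0100 → (2.947,4.000)–(3.000,3.940)
cell (2,4): code 1100 → (2.545,5.000)–(2.947,4.000)
cell (2,5): code 1110 → (2.000,5.969)–(2.545,5.000)
cell (2,8): code 1001 → (3.000,8.700)–(2.000,8.212)
cell (3,3): code 0110 → (3.000,3.940)–(4.000,3.692)
cell (3,8): code 1001 → (4.000,8.216)–(3.000,8.700)
cell (4,3): code 0010 → (4.000,3.692)–(4.303,4.000)
cell (4,4): code 0011 → (4.303,4.000)–(4.423,5.000)
cell (4,5): code 0011 → (4.423,5.000)–(4.367,6.000)
cell (4,6): code 0011 → (4.367,6.000)–(4.446,7.000)
cell (4,7): code 0011 → (4.446,7.000)–(4.187,8.000)
cell (4,8): code 0001 → (4.187,8.000)–(4.000,8.216)
total: 16 segments, chained into 1 closed loop(s), length Σ = 12.674785

segments=16 loops=1 length=12.675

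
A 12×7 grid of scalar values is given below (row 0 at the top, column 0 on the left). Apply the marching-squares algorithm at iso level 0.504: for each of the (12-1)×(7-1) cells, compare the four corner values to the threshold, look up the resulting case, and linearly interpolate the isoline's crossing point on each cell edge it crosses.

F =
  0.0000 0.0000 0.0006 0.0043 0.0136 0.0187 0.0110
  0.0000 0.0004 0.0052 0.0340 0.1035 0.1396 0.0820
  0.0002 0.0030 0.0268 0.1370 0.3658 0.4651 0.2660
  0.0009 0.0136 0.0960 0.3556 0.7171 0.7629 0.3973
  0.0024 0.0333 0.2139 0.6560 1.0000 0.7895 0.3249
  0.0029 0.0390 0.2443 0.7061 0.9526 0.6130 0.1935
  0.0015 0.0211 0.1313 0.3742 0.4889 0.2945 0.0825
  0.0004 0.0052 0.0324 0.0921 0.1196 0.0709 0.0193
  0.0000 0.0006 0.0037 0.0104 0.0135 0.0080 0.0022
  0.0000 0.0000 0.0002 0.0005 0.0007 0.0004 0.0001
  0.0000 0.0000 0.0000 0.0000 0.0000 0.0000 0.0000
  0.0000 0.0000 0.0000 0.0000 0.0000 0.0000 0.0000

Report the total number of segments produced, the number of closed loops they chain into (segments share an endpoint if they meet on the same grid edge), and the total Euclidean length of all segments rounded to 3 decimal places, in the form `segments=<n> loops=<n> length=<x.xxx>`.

segments=12 loops=1 length=10.746

cell (2,3): code 0100 → (2.393,4.000)–(3.000,3.411)
cell (2,4): code 1100 → (2.131,5.000)–(2.393,4.000)
cell (2,5): code 1000 → (3.000,5.708)–(2.131,5.000)
cell (3,2): code 0100 → (3.494,3.000)–(4.000,2.656)
cell (3,3): code 1110 → (3.000,3.411)–(3.494,3.000)
cell (3,5): code 1001 → (4.000,5.615)–(3.000,5.708)
cell (4,2): code 0110 → (4.000,2.656)–(5.000,2.562)
cell (4,5): code 1001 → (5.000,5.260)–(4.000,5.615)
cell (5,2): code 0010 → (5.000,2.562)–(5.609,3.000)
cell (5,3): code 0011 → (5.609,3.000)–(5.967,4.000)
cell (5,4): code 0011 → (5.967,4.000)–(5.342,5.000)
cell (5,5): code 0001 → (5.342,5.000)–(5.000,5.260)
total: 12 segments, chained into 1 closed loop(s), length Σ = 10.746194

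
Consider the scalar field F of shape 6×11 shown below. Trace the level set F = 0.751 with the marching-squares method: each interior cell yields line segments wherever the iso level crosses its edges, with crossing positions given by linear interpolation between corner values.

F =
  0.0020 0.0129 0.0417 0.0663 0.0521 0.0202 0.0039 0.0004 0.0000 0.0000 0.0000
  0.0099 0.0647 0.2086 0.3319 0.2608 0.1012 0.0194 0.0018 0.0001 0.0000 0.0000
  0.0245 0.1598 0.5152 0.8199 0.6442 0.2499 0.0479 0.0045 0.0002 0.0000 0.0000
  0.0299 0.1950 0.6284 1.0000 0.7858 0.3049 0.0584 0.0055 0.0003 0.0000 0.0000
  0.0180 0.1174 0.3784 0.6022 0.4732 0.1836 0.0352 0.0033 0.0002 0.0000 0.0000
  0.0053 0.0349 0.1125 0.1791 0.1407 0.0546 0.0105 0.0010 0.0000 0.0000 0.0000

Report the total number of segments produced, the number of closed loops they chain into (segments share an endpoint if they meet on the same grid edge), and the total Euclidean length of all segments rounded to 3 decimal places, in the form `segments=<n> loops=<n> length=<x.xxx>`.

segments=8 loops=1 length=5.177

cell (1,2): code 0100 → (1.859,3.000)–(2.000,2.774)
cell (1,3): code 1000 → (2.000,3.392)–(1.859,3.000)
cell (2,2): code 0110 → (2.000,2.774)–(3.000,2.330)
cell (2,3): code 1101 → (2.754,4.000)–(2.000,3.392)
cell (2,4): code 1000 → (3.000,4.072)–(2.754,4.000)
cell (3,2): code 0010 → (3.000,2.330)–(3.626,3.000)
cell (3,3): code 0011 → (3.626,3.000)–(3.111,4.000)
cell (3,4): code 0001 → (3.111,4.000)–(3.000,4.072)
total: 8 segments, chained into 1 closed loop(s), length Σ = 5.176752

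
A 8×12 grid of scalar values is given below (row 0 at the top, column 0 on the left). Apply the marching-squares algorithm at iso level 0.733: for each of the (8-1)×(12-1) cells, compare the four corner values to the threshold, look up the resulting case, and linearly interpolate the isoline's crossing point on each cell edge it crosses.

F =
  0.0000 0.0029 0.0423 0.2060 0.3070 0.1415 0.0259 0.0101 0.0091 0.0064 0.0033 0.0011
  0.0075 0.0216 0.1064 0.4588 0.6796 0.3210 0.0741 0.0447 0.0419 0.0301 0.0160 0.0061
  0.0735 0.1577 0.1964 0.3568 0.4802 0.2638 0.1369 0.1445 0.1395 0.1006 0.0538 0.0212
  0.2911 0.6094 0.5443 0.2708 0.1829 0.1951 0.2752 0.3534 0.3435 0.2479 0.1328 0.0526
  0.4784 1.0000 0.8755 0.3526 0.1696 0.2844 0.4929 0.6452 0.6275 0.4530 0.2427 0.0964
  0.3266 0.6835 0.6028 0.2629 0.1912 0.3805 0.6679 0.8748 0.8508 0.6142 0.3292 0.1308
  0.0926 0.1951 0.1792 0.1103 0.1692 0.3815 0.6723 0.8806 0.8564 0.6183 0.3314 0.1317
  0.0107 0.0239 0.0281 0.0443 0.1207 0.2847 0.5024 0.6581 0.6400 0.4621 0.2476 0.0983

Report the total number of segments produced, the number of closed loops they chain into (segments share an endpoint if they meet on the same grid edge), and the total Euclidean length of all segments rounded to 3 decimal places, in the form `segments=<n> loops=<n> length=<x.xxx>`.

segments=14 loops=2 length=12.419

cell (3,0): code 0100 → (3.316,1.000)–(4.000,0.488)
cell (3,1): code 1100 → (3.570,2.000)–(3.316,1.000)
cell (3,2): code 1000 → (4.000,2.273)–(3.570,2.000)
cell (4,0): code 0010 → (4.000,0.488)–(4.844,1.000)
cell (4,1): code 0011 → (4.844,1.000)–(4.523,2.000)
cell (4,2): code 0001 → (4.523,2.000)–(4.000,2.273)
cell (4,6): code 0100 → (4.382,7.000)–(5.000,6.315)
cell (4,7): code 1100 → (4.472,8.000)–(4.382,7.000)
cell (4,8): code 1000 → (5.000,8.498)–(4.472,8.000)
cell (5,6): code 0110 → (5.000,6.315)–(6.000,6.291)
cell (5,8): code 1001 → (6.000,8.518)–(5.000,8.498)
cell (6,6): code 0010 → (6.000,6.291)–(6.663,7.000)
cell (6,7): code 0011 → (6.663,7.000)–(6.570,8.000)
cell (6,8): code 0001 → (6.570,8.000)–(6.000,8.518)
total: 14 segments, chained into 2 closed loop(s), length Σ = 12.419275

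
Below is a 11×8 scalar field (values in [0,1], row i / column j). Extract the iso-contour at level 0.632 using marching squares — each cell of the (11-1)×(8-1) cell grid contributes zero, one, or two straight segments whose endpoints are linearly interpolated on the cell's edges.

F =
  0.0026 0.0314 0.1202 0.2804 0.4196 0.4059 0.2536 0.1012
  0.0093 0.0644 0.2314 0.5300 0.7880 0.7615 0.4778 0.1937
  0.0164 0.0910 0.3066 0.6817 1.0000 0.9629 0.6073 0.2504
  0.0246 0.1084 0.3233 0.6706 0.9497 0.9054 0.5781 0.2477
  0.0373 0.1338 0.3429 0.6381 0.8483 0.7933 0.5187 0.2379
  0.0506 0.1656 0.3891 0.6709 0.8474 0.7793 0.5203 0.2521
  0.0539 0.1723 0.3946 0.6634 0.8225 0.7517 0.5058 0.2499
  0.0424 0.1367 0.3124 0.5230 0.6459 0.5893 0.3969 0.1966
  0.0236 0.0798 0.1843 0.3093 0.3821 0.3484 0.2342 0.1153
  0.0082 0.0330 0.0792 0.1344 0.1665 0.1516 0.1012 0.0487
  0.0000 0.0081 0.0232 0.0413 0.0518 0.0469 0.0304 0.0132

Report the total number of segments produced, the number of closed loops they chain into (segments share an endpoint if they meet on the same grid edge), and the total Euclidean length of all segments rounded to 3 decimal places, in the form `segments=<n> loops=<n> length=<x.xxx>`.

cell (0,3): code 0100 → (0.577,4.000)–(1.000,3.395)
cell (0,4): code 1100 → (0.636,5.000)–(0.577,4.000)
cell (0,5): code 1000 → (1.000,5.456)–(0.636,5.000)
cell (1,2): code 0100 → (1.672,3.000)–(2.000,2.868)
cell (1,3): code 1110 → (1.000,3.395)–(1.672,3.000)
cell (1,5): code 1001 → (2.000,5.931)–(1.000,5.456)
cell (2,2): code 0110 → (2.000,2.868)–(3.000,2.889)
cell (2,5): code 1001 → (3.000,5.835)–(2.000,5.931)
cell (3,2): code 0110 → (3.000,2.889)–(4.000,2.979)
cell (3,5): code 1001 → (4.000,5.587)–(3.000,5.835)
cell (4,2): code 0110 → (4.000,2.979)–(5.000,2.862)
cell (4,5): code 1001 → (5.000,5.569)–(4.000,5.587)
cell (5,2): code 0110 → (5.000,2.862)–(6.000,2.883)
cell (5,5): code 1001 → (6.000,5.487)–(5.000,5.569)
cell (6,2): code 0010 → (6.000,2.883)–(6.224,3.000)
cell (6,3): code 0111 → (6.224,3.000)–(7.000,3.887)
cell (6,4): code 1011 → (7.000,4.246)–(6.737,5.000)
cell (6,5): code 0001 → (6.737,5.000)–(6.000,5.487)
cell (7,3): code 0010 → (7.000,3.887)–(7.053,4.000)
cell (7,4): code 0001 → (7.053,4.000)–(7.000,4.246)
total: 20 segments, chained into 1 closed loop(s), length Σ = 16.102864

segments=20 loops=1 length=16.103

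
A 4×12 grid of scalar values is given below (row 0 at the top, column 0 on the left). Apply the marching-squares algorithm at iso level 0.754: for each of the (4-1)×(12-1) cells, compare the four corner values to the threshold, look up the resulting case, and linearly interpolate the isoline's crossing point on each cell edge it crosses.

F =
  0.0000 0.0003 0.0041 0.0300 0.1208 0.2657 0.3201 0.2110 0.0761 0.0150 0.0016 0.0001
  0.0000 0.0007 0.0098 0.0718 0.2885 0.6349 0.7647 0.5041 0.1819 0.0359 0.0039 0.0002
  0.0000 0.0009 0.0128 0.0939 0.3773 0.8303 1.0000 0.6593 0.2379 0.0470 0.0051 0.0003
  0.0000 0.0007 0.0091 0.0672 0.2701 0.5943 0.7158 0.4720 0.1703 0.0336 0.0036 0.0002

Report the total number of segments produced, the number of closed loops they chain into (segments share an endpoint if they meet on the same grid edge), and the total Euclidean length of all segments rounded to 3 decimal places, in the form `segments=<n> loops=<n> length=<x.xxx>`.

segments=8 loops=1 length=5.499

cell (0,5): code 0100 → (0.976,6.000)–(1.000,5.918)
cell (0,6): code 1000 → (1.000,6.041)–(0.976,6.000)
cell (1,4): code 0100 → (1.610,5.000)–(2.000,4.832)
cell (1,5): code 1110 → (1.000,5.918)–(1.610,5.000)
cell (1,6): code 1001 → (2.000,6.722)–(1.000,6.041)
cell (2,4): code 0010 → (2.000,4.832)–(2.323,5.000)
cell (2,5): code 0011 → (2.323,5.000)–(2.866,6.000)
cell (2,6): code 0001 → (2.866,6.000)–(2.000,6.722)
total: 8 segments, chained into 1 closed loop(s), length Σ = 5.499465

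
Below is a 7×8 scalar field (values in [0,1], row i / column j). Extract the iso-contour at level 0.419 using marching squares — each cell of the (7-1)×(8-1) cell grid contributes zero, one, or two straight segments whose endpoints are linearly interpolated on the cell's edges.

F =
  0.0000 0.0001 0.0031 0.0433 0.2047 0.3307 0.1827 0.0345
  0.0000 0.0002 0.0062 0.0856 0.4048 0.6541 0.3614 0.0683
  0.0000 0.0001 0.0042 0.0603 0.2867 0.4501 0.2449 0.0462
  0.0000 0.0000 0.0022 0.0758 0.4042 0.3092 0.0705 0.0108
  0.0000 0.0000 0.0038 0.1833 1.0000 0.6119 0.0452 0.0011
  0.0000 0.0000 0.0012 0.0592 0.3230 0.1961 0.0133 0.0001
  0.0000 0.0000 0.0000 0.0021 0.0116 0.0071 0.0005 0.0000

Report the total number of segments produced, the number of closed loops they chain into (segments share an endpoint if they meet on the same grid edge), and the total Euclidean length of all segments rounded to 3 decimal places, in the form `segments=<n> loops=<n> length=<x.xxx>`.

cell (0,4): code 0100 → (0.273,5.000)–(1.000,4.057)
cell (0,5): code 1000 → (1.000,5.803)–(0.273,5.000)
cell (1,4): code 0110 → (1.000,4.057)–(2.000,4.810)
cell (1,5): code 1001 → (2.000,5.152)–(1.000,5.803)
cell (2,4): code 0010 → (2.000,4.810)–(2.221,5.000)
cell (2,5): code 0001 → (2.221,5.000)–(2.000,5.152)
cell (3,3): code 0100 → (3.025,4.000)–(4.000,3.289)
cell (3,4): code 1100 → (3.363,5.000)–(3.025,4.000)
cell (3,5): code 1000 → (4.000,5.340)–(3.363,5.000)
cell (4,3): code 0010 → (4.000,3.289)–(4.858,4.000)
cell (4,4): code 0011 → (4.858,4.000)–(4.464,5.000)
cell (4,5): code 0001 → (4.464,5.000)–(4.000,5.340)
total: 12 segments, chained into 2 closed loop(s), length Σ = 11.028607

segments=12 loops=2 length=11.029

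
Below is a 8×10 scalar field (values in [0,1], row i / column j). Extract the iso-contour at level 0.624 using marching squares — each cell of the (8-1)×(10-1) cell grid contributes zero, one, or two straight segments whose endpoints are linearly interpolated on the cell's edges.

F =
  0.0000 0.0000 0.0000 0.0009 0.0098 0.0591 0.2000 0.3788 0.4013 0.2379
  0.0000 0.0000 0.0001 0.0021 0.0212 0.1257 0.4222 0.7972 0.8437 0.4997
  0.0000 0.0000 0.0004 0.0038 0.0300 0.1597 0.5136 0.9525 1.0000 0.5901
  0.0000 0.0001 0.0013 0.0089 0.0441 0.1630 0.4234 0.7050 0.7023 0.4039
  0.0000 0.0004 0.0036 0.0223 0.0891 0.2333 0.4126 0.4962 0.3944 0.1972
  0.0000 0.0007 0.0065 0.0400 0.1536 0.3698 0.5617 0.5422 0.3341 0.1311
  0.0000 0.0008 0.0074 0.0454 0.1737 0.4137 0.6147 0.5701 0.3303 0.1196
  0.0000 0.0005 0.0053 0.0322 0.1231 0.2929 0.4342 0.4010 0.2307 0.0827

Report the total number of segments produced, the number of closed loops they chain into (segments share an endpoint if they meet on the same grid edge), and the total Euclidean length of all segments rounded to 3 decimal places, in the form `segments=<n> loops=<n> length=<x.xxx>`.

cell (0,6): code 0100 → (0.586,7.000)–(1.000,6.538)
cell (0,7): code 1100 → (0.503,8.000)–(0.586,7.000)
cell (0,8): code 1000 → (1.000,8.639)–(0.503,8.000)
cell (1,6): code 0110 → (1.000,6.538)–(2.000,6.252)
cell (1,8): code 1001 → (2.000,8.917)–(1.000,8.639)
cell (2,6): code 0110 → (2.000,6.252)–(3.000,6.712)
cell (2,8): code 1001 → (3.000,8.262)–(2.000,8.917)
cell (3,6): code 0010 → (3.000,6.712)–(3.388,7.000)
cell (3,7): code 0011 → (3.388,7.000)–(3.254,8.000)
cell (3,8): code 0001 → (3.254,8.000)–(3.000,8.262)
total: 10 segments, chained into 1 closed loop(s), length Σ = 8.664674

segments=10 loops=1 length=8.665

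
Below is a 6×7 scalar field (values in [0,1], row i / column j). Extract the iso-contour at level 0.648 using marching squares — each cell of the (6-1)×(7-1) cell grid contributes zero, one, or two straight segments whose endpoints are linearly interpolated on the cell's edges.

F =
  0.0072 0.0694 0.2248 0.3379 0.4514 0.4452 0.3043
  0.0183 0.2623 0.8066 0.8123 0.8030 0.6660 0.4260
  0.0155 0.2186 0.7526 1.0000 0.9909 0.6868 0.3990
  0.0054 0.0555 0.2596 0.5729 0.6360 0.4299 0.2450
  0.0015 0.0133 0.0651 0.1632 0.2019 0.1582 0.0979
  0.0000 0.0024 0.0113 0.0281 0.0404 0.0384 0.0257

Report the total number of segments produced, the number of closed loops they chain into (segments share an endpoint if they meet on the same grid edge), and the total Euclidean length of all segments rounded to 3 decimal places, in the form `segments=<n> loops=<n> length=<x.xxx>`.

segments=12 loops=1 length=9.550

cell (0,1): code 0100 → (0.727,2.000)–(1.000,1.709)
cell (0,2): code 1100 → (0.654,3.000)–(0.727,2.000)
cell (0,3): code 1100 → (0.559,4.000)–(0.654,3.000)
cell (0,4): code 1100 → (0.918,5.000)–(0.559,4.000)
cell (0,5): code 1000 → (1.000,5.075)–(0.918,5.000)
cell (1,1): code 0110 → (1.000,1.709)–(2.000,1.804)
cell (1,5): code 1001 → (2.000,5.135)–(1.000,5.075)
cell (2,1): code 0010 → (2.000,1.804)–(2.212,2.000)
cell (2,2): code 0011 → (2.212,2.000)–(2.824,3.000)
cell (2,3): code 0011 → (2.824,3.000)–(2.966,4.000)
cell (2,4): code 0011 → (2.966,4.000)–(2.151,5.000)
cell (2,5): code 0001 → (2.151,5.000)–(2.000,5.135)
total: 12 segments, chained into 1 closed loop(s), length Σ = 9.549700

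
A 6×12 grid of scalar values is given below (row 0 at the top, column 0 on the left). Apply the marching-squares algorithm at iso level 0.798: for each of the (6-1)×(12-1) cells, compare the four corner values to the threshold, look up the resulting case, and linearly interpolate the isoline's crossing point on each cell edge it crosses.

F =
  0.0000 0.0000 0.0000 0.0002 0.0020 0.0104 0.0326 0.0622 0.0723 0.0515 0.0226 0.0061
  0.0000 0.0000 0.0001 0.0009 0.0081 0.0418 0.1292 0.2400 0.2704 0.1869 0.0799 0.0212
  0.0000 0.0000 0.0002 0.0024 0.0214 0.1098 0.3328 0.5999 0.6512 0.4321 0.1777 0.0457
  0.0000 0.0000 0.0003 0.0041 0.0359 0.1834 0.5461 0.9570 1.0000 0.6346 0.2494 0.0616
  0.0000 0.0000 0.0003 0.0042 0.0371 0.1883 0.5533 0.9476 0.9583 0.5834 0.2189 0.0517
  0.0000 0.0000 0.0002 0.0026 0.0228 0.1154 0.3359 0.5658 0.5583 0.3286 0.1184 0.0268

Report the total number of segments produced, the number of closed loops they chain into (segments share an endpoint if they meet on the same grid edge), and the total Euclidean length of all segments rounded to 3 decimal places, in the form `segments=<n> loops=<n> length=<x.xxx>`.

segments=8 loops=1 length=6.539

cell (2,6): code 0100 → (2.555,7.000)–(3.000,6.613)
cell (2,7): code 1100 → (2.421,8.000)–(2.555,7.000)
cell (2,8): code 1000 → (3.000,8.553)–(2.421,8.000)
cell (3,6): code 0110 → (3.000,6.613)–(4.000,6.621)
cell (3,8): code 1001 → (4.000,8.428)–(3.000,8.553)
cell (4,6): code 0010 → (4.000,6.621)–(4.392,7.000)
cell (4,7): code 0011 → (4.392,7.000)–(4.401,8.000)
cell (4,8): code 0001 → (4.401,8.000)–(4.000,8.428)
total: 8 segments, chained into 1 closed loop(s), length Σ = 6.538769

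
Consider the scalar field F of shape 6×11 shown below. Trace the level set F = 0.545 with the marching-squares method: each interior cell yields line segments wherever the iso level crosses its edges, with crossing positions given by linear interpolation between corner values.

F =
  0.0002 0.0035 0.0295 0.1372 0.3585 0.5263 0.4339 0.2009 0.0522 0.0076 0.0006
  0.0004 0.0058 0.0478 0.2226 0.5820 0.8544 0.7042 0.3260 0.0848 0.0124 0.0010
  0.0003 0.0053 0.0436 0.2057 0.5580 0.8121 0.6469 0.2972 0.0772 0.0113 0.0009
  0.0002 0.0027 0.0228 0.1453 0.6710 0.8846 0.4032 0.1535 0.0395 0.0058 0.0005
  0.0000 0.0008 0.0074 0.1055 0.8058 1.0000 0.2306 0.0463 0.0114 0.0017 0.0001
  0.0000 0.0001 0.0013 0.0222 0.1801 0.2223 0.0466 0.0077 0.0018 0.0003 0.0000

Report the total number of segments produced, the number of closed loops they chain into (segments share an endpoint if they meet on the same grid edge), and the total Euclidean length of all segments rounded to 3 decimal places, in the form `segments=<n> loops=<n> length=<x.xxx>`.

cell (0,3): code 0100 → (0.834,4.000)–(1.000,3.897)
cell (0,4): code 1100 → (0.057,5.000)–(0.834,4.000)
cell (0,5): code 1100 → (0.411,6.000)–(0.057,5.000)
cell (0,6): code 1000 → (1.000,6.421)–(0.411,6.000)
cell (1,3): code 0110 → (1.000,3.897)–(2.000,3.963)
cell (1,6): code 1001 → (2.000,6.291)–(1.000,6.421)
cell (2,3): code 0110 → (2.000,3.963)–(3.000,3.760)
cell (2,5): code 1011 → (3.000,5.705)–(2.418,6.000)
cell (2,6): code 0001 → (2.418,6.000)–(2.000,6.291)
cell (3,3): code 0110 → (3.000,3.760)–(4.000,3.628)
cell (3,5): code 1001 → (4.000,5.591)–(3.000,5.705)
cell (4,3): code 0010 → (4.000,3.628)–(4.417,4.000)
cell (4,4): code 0011 → (4.417,4.000)–(4.585,5.000)
cell (4,5): code 0001 → (4.585,5.000)–(4.000,5.591)
total: 14 segments, chained into 1 closed loop(s), length Σ = 11.859215

segments=14 loops=1 length=11.859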